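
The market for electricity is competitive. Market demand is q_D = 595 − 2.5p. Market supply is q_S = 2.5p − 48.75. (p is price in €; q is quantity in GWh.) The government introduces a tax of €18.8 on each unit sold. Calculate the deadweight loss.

€220.90

In inverse form: demand p = 238 − 0.4q, supply p = 19.5 + 0.4q.
Competitive equilibrium: 238 − 0.4q = 19.5 + 0.4q → q* = 273.125, p* = 128.75.
With the tax, the buyer price exceeds the seller price by 18.8: (238 − 0.4q) − (19.5 + 0.4q) = 18.8 → q' = 249.625.
Δq = 273.125 − 249.625 = 23.5; the wedge equals the tax, 18.8.
Welfare loss = ½ × 23.5 × 18.8 = €220.90.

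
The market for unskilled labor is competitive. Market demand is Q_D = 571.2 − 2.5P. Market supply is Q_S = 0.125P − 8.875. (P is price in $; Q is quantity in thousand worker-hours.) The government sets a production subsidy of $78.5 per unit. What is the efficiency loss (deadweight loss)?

$366.80 thousand

In inverse form: demand P = 228.48 − 0.4Q, supply P = 71 + 8Q.
Competitive equilibrium: 228.48 − 0.4Q = 71 + 8Q → Q* = 18.7476, P* = 220.981.
The subsidy lowers effective supply by 78.5: P = 8Q − 7.5.
New quantity: 228.48 − 0.4Q = 8Q − 7.5 → Q' = 28.0929.
Overproduction ΔQ = 28.0929 − 18.7476 = 9.3453; wedge = subsidy = 78.5.
Deadweight loss = ½ × 9.3453 × 78.5 = $366.80 thousand.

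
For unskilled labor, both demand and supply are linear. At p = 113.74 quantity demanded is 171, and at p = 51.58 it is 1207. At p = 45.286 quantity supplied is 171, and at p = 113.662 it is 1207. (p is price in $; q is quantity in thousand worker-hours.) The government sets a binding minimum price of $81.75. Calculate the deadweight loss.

Demand slope = (51.58 − 113.74)/(1207 − 171) = −0.06, so p = 124 − 0.06q.
Supply slope = (113.662 − 45.286)/(1207 − 171) = 0.066, so p = 34 + 0.066q.
Competitive equilibrium: 124 − 0.06q = 34 + 0.066q → q* = 714.2857, p* = 81.1429.
At the floor p = 81.75, quantity demanded = (124 − 81.75)/0.06 = 704.1667.
Sellers' marginal cost at q' = 704.1667: 34 + 0.066·704.1667 = 80.475.
Δq = 714.2857 − 704.1667 = 10.119; wedge = 81.75 − 80.475 = 1.275.
The triangle = ½ × 10.119 × 1.275 = $6.45 thousand.

$6.45 thousand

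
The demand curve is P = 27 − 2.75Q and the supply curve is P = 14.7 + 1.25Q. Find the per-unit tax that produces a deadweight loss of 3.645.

5.4

Competitive equilibrium: 27 − 2.75Q = 14.7 + 1.25Q → Q* = 3.075, P* = 18.5438.
A tax t gives ΔQ = t/4 and wedge t, so DWL = t²/8.
t²/8 = 3.645 → t² = 29.16 → t = 5.4.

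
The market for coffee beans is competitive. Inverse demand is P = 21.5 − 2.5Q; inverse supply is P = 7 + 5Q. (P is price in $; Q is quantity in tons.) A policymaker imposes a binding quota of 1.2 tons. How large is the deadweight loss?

Competitive equilibrium: 21.5 − 2.5Q = 7 + 5Q → Q* = 1.9333, P* = 16.6667.
At Q = 1.2: demand price = 21.5 − 2.5·1.2 = 18.5; supply price = 7 + 5·1.2 = 13.
ΔQ = 1.9333 − 1.2 = 0.7333; wedge = 18.5 − 13 = 5.5.
DWL = ½ × 0.7333 × 5.5 = $2.02.

$2.02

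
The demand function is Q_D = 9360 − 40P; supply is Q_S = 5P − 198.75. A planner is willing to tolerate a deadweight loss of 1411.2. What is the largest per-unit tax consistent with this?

In inverse form: demand P = 234 − 0.025Q, supply P = 39.75 + 0.2Q.
Competitive equilibrium: 234 − 0.025Q = 39.75 + 0.2Q → Q* = 863.3333, P* = 212.4167.
A tax t gives ΔQ = t/0.225 and wedge t, so DWL = t²/0.45.
t²/0.45 = 1411.2 → t² = 635.04 → t = 25.2.

25.2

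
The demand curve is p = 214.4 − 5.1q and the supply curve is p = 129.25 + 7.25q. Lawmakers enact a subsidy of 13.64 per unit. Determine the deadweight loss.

Competitive equilibrium: 214.4 − 5.1q = 129.25 + 7.25q → q* = 6.8947, p* = 179.2368.
The subsidy lowers effective supply by 13.64: p = 115.61 + 7.25q.
New quantity: 214.4 − 5.1q = 115.61 + 7.25q → q' = 7.9992.
Overproduction Δq = 7.9992 − 6.8947 = 1.1045; wedge = subsidy = 13.64.
DWL = ½ × 1.1045 × 13.64 = 7.53.

7.53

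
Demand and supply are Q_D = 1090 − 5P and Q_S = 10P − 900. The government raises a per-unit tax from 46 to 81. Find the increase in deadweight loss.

In inverse form: demand P = 218 − 0.2Q, supply P = 90 + 0.1Q.
Competitive equilibrium: 218 − 0.2Q = 90 + 0.1Q → Q* = 426.6667, P* = 132.6667.
For a per-unit tax t: ΔQ = t/0.3, so DWL = ½·t·(t/0.3) = t²/0.6.
At t = 46: DWL = 3526.667. At t = 81: DWL = 10935.
Increase = 10935 − 3526.667 = 7408.33.

7408.33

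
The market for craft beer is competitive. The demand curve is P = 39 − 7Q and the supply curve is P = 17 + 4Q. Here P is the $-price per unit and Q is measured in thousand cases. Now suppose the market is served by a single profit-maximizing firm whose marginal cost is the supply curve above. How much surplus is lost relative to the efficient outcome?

$3.33 thousand

Competitive equilibrium: 39 − 7Q = 17 + 4Q → Q* = 2, P* = 25.
Marginal revenue: MR = 39 − 14Q. Set MR = MC: 39 − 14Q = 17 + 4Q → Q_m = 1.2222.
Price P_m = 39 − 7·1.2222 = 30.4446; MC(Q_m) = 17 + 4·1.2222 = 21.8888.
Competitive Q* = 2, so ΔQ = 0.7778; wedge = 30.4446 − 21.8888 = 8.5558.
Welfare loss = ½ × 0.7778 × 8.5558 = $3.33 thousand.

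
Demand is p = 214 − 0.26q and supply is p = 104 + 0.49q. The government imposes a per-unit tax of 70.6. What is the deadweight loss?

3322.91

Competitive equilibrium: 214 − 0.26q = 104 + 0.49q → q* = 146.6667, p* = 175.8667.
With the tax, the buyer price exceeds the seller price by 70.6: (214 − 0.26q) − (104 + 0.49q) = 70.6 → q' = 52.5333.
Δq = 146.6667 − 52.5333 = 94.1334; the wedge equals the tax, 70.6.
The triangle = ½ × 94.1334 × 70.6 = 3322.91.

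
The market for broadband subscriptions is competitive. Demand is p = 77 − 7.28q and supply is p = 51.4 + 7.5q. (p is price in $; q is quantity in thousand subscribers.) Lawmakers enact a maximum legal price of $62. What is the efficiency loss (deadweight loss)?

$0.75 thousand

Competitive equilibrium: 77 − 7.28q = 51.4 + 7.5q → q* = 1.7321, p* = 64.3905.
At the ceiling p = 62, quantity supplied = (62 − 51.4)/7.5 = 1.4133.
Willingness to pay at q' = 1.4133: 77 − 7.28·1.4133 = 66.7112.
Δq = 1.7321 − 1.4133 = 0.3188; wedge = 66.7112 − 62 = 4.7112.
The triangle = ½ × 0.3188 × 4.7112 = $0.75 thousand.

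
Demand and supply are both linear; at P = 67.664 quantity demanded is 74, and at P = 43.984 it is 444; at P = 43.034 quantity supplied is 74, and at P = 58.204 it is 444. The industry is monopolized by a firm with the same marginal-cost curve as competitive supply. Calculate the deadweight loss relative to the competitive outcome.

716.90

Demand slope = (43.984 − 67.664)/(444 − 74) = −0.064, so P = 72.4 − 0.064Q.
Supply slope = (58.204 − 43.034)/(444 − 74) = 0.041, so P = 40 + 0.041Q.
Competitive equilibrium: 72.4 − 0.064Q = 40 + 0.041Q → Q* = 308.5714, P* = 52.6514.
Marginal revenue: MR = 72.4 − 0.128Q. Set MR = MC: 72.4 − 0.128Q = 40 + 0.041Q → Q_m = 191.716.
Price P_m = 72.4 − 0.064·191.716 = 60.1302; MC(Q_m) = 40 + 0.041·191.716 = 47.8604.
Competitive Q* = 308.5714, so ΔQ = 116.8554; wedge = 60.1302 − 47.8604 = 12.2698.
Deadweight loss = ½ × 116.8554 × 12.2698 = 716.90.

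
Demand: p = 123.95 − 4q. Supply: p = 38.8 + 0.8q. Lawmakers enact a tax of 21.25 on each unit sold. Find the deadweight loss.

47.04

Competitive equilibrium: 123.95 − 4q = 38.8 + 0.8q → q* = 17.7396, p* = 52.9917.
With the tax, the buyer price exceeds the seller price by 21.25: (123.95 − 4q) − (38.8 + 0.8q) = 21.25 → q' = 13.3125.
Δq = 17.7396 − 13.3125 = 4.4271; the wedge equals the tax, 21.25.
The triangle = ½ × 4.4271 × 21.25 = 47.04.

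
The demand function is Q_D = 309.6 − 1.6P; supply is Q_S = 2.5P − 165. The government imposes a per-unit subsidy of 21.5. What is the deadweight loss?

225.49

In inverse form: demand P = 193.5 − 0.625Q, supply P = 66 + 0.4Q.
Competitive equilibrium: 193.5 − 0.625Q = 66 + 0.4Q → Q* = 124.3902, P* = 115.7561.
The subsidy lowers effective supply by 21.5: P = 44.5 + 0.4Q.
New quantity: 193.5 − 0.625Q = 44.5 + 0.4Q → Q' = 145.3659.
Overproduction ΔQ = 145.3659 − 124.3902 = 20.9757; wedge = subsidy = 21.5.
Welfare loss = ½ × 20.9757 × 21.5 = 225.49.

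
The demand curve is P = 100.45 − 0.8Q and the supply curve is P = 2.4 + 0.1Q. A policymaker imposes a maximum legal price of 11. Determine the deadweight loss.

Competitive equilibrium: 100.45 − 0.8Q = 2.4 + 0.1Q → Q* = 108.9444, P* = 13.2944.
At the ceiling P = 11, quantity supplied = (11 − 2.4)/0.1 = 86.
Willingness to pay at Q' = 86: 100.45 − 0.8·86 = 31.65.
ΔQ = 108.9444 − 86 = 22.9444; wedge = 31.65 − 11 = 20.65.
The triangle = ½ × 22.9444 × 20.65 = 236.90.

236.90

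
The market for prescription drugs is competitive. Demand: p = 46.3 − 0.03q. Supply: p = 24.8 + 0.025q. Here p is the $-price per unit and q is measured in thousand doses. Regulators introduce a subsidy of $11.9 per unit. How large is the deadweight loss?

Competitive equilibrium: 46.3 − 0.03q = 24.8 + 0.025q → q* = 390.9091, p* = 34.5727.
The subsidy lowers effective supply by 11.9: p = 12.9 + 0.025q.
New quantity: 46.3 − 0.03q = 12.9 + 0.025q → q' = 607.2727.
Overproduction Δq = 607.2727 − 390.9091 = 216.3636; wedge = subsidy = 11.9.
DWL = ½ × 216.3636 × 11.9 = $1287.36 thousand.

$1287.36 thousand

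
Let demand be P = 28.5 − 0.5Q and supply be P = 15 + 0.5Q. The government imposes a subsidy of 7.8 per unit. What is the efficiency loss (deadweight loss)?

Competitive equilibrium: 28.5 − 0.5Q = 15 + 0.5Q → Q* = 13.5, P* = 21.75.
The subsidy lowers effective supply by 7.8: P = 7.2 + 0.5Q.
New quantity: 28.5 − 0.5Q = 7.2 + 0.5Q → Q' = 21.3.
Overproduction ΔQ = 21.3 − 13.5 = 7.8; wedge = subsidy = 7.8.
Welfare loss = ½ × 7.8 × 7.8 = 30.42.

30.42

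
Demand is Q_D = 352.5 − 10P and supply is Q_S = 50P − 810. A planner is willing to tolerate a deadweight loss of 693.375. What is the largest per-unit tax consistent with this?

In inverse form: demand P = 35.25 − 0.1Q, supply P = 16.2 + 0.02Q.
Competitive equilibrium: 35.25 − 0.1Q = 16.2 + 0.02Q → Q* = 158.75, P* = 19.375.
A tax t gives ΔQ = t/0.12 and wedge t, so DWL = t²/0.24.
t²/0.24 = 693.375 → t² = 166.41 → t = 12.9.

12.9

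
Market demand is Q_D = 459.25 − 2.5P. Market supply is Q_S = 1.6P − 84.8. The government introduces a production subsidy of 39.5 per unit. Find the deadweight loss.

In inverse form: demand P = 183.7 − 0.4Q, supply P = 53 + 0.625Q.
Competitive equilibrium: 183.7 − 0.4Q = 53 + 0.625Q → Q* = 127.5122, P* = 132.6951.
The subsidy lowers effective supply by 39.5: P = 13.5 + 0.625Q.
New quantity: 183.7 − 0.4Q = 13.5 + 0.625Q → Q' = 166.0488.
Overproduction ΔQ = 166.0488 − 127.5122 = 38.5366; wedge = subsidy = 39.5.
The triangle = ½ × 38.5366 × 39.5 = 761.10.

761.10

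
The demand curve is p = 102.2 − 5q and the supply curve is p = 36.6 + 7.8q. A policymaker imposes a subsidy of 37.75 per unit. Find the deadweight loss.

55.67

Competitive equilibrium: 102.2 − 5q = 36.6 + 7.8q → q* = 5.125, p* = 76.575.
The subsidy lowers effective supply by 37.75: p = 7.8q − 1.15.
New quantity: 102.2 − 5q = 7.8q − 1.15 → q' = 8.0742.
Overproduction Δq = 8.0742 − 5.125 = 2.9492; wedge = subsidy = 37.75.
Deadweight loss = ½ × 2.9492 × 37.75 = 55.67.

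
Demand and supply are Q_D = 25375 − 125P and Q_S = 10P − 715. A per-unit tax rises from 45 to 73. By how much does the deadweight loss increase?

15296.30

In inverse form: demand P = 203 − 0.008Q, supply P = 71.5 + 0.1Q.
Competitive equilibrium: 203 − 0.008Q = 71.5 + 0.1Q → Q* = 1217.5926, P* = 193.2593.
For a per-unit tax t: ΔQ = t/0.108, so DWL = ½·t·(t/0.108) = t²/0.216.
At t = 45: DWL = 9375. At t = 73: DWL = 24671.296.
Increase = 24671.296 − 9375 = 15296.30.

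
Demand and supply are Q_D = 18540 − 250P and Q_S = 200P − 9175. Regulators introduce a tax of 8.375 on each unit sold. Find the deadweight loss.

In inverse form: demand P = 74.16 − 0.004Q, supply P = 45.875 + 0.005Q.
Competitive equilibrium: 74.16 − 0.004Q = 45.875 + 0.005Q → Q* = 3142.7778, P* = 61.5889.
With the tax, the buyer price exceeds the seller price by 8.375: (74.16 − 0.004Q) − (45.875 + 0.005Q) = 8.375 → Q' = 2212.2222.
ΔQ = 3142.7778 − 2212.2222 = 930.5556; the wedge equals the tax, 8.375.
DWL = ½ × 930.5556 × 8.375 = 3896.70.

3896.70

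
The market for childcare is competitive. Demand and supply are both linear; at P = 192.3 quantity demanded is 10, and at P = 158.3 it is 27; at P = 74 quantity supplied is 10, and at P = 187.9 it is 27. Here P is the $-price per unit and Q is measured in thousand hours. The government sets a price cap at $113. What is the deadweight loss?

$263.08 thousand

Demand slope = (158.3 − 192.3)/(27 − 10) = −2, so P = 212.3 − 2Q.
Supply slope = (187.9 − 74)/(27 − 10) = 6.7, so P = 7 + 6.7Q.
Competitive equilibrium: 212.3 − 2Q = 7 + 6.7Q → Q* = 23.5977, P* = 165.1046.
At the ceiling P = 113, quantity supplied = (113 − 7)/6.7 = 15.8209.
Willingness to pay at Q' = 15.8209: 212.3 − 2·15.8209 = 180.6582.
ΔQ = 23.5977 − 15.8209 = 7.7768; wedge = 180.6582 − 113 = 67.6582.
The triangle = ½ × 7.7768 × 67.6582 = $263.08 thousand.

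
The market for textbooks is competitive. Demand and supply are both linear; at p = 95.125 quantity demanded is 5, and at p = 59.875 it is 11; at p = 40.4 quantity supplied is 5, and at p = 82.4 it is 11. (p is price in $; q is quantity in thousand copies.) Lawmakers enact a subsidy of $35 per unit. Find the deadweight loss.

$47.57 thousand

Demand slope = (59.875 − 95.125)/(11 − 5) = −5.875, so p = 124.5 − 5.875q.
Supply slope = (82.4 − 40.4)/(11 − 5) = 7, so p = 5.4 + 7q.
Competitive equilibrium: 124.5 − 5.875q = 5.4 + 7q → q* = 9.2505, p* = 70.1534.
The subsidy lowers effective supply by 35: p = 7q − 29.6.
New quantity: 124.5 − 5.875q = 7q − 29.6 → q' = 11.9689.
Overproduction Δq = 11.9689 − 9.2505 = 2.7184; wedge = subsidy = 35.
Welfare loss = ½ × 2.7184 × 35 = $47.57 thousand.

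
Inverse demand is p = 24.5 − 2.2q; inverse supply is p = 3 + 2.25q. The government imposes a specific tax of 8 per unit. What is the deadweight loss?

Competitive equilibrium: 24.5 − 2.2q = 3 + 2.25q → q* = 4.8315, p* = 13.8708.
With the tax, the buyer price exceeds the seller price by 8: (24.5 − 2.2q) − (3 + 2.25q) = 8 → q' = 3.0337.
Δq = 4.8315 − 3.0337 = 1.7978; the wedge equals the tax, 8.
Deadweight loss = ½ × 1.7978 × 8 = 7.19.

7.19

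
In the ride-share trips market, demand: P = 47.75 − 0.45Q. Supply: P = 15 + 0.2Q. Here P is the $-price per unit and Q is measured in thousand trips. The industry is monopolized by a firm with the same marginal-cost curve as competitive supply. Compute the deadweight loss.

$138.08 thousand

Competitive equilibrium: 47.75 − 0.45Q = 15 + 0.2Q → Q* = 50.3846, P* = 25.0769.
Marginal revenue: MR = 47.75 − 0.9Q. Set MR = MC: 47.75 − 0.9Q = 15 + 0.2Q → Q_m = 29.7727.
Price P_m = 47.75 − 0.45·29.7727 = 34.3523; MC(Q_m) = 15 + 0.2·29.7727 = 20.9545.
Competitive Q* = 50.3846, so ΔQ = 20.6119; wedge = 34.3523 − 20.9545 = 13.3978.
DWL = ½ × 20.6119 × 13.3978 = $138.08 thousand.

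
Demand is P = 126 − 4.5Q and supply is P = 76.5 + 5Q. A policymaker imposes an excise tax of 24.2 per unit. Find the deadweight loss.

Competitive equilibrium: 126 − 4.5Q = 76.5 + 5Q → Q* = 5.2105, P* = 102.5526.
With the tax, the buyer price exceeds the seller price by 24.2: (126 − 4.5Q) − (76.5 + 5Q) = 24.2 → Q' = 2.6632.
ΔQ = 5.2105 − 2.6632 = 2.5473; the wedge equals the tax, 24.2.
Welfare loss = ½ × 2.5473 × 24.2 = 30.82.

30.82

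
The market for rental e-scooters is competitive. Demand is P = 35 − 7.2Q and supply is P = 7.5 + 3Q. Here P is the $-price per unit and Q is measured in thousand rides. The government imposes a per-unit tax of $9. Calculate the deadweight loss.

Competitive equilibrium: 35 − 7.2Q = 7.5 + 3Q → Q* = 2.6961, P* = 15.5882.
With the tax, the buyer price exceeds the seller price by 9: (35 − 7.2Q) − (7.5 + 3Q) = 9 → Q' = 1.8137.
ΔQ = 2.6961 − 1.8137 = 0.8824; the wedge equals the tax, 9.
The triangle = ½ × 0.8824 × 9 = $3.97 thousand.

$3.97 thousand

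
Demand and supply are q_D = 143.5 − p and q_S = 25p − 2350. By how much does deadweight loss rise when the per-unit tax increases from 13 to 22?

In inverse form: demand p = 143.5 − q, supply p = 94 + 0.04q.
Competitive equilibrium: 143.5 − q = 94 + 0.04q → q* = 47.5962, p* = 95.9038.
For a per-unit tax t: Δq = t/1.04, so DWL = ½·t·(t/1.04) = t²/2.08.
At t = 13: DWL = 81.25. At t = 22: DWL = 232.692.
Increase = 232.692 − 81.25 = 151.44.

151.44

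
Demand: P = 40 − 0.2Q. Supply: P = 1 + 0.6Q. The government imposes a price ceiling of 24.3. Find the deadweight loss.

39.34

Competitive equilibrium: 40 − 0.2Q = 1 + 0.6Q → Q* = 48.75, P* = 30.25.
At the ceiling P = 24.3, quantity supplied = (24.3 − 1)/0.6 = 38.8333.
Willingness to pay at Q' = 38.8333: 40 − 0.2·38.8333 = 32.2333.
ΔQ = 48.75 − 38.8333 = 9.9167; wedge = 32.2333 − 24.3 = 7.9333.
Welfare loss = ½ × 9.9167 × 7.9333 = 39.34.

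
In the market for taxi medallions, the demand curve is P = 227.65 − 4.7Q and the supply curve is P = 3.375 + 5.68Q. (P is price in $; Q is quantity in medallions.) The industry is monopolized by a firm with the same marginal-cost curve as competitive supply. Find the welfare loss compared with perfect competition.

$235.36

Competitive equilibrium: 227.65 − 4.7Q = 3.375 + 5.68Q → Q* = 21.6065, P* = 126.0997.
Marginal revenue: MR = 227.65 − 9.4Q. Set MR = MC: 227.65 − 9.4Q = 3.375 + 5.68Q → Q_m = 14.8723.
Price P_m = 227.65 − 4.7·14.8723 = 157.7502; MC(Q_m) = 3.375 + 5.68·14.8723 = 87.8497.
Competitive Q* = 21.6065, so ΔQ = 6.7342; wedge = 157.7502 − 87.8497 = 69.9005.
Welfare loss = ½ × 6.7342 × 69.9005 = $235.36.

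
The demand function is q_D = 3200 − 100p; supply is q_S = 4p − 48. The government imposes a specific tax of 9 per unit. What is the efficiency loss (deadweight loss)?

155.77

In inverse form: demand p = 32 − 0.01q, supply p = 12 + 0.25q.
Competitive equilibrium: 32 − 0.01q = 12 + 0.25q → q* = 76.9231, p* = 31.2308.
With the tax, the buyer price exceeds the seller price by 9: (32 − 0.01q) − (12 + 0.25q) = 9 → q' = 42.3077.
Δq = 76.9231 − 42.3077 = 34.6154; the wedge equals the tax, 9.
DWL = ½ × 34.6154 × 9 = 155.77.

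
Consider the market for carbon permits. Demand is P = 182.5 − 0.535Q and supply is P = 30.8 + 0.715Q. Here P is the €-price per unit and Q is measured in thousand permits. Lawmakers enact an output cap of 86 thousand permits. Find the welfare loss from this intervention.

Competitive equilibrium: 182.5 − 0.535Q = 30.8 + 0.715Q → Q* = 121.36, P* = 117.5724.
At Q = 86: demand price = 182.5 − 0.535·86 = 136.49; supply price = 30.8 + 0.715·86 = 92.29.
ΔQ = 121.36 − 86 = 35.36; wedge = 136.49 − 92.29 = 44.2.
DWL = ½ × 35.36 × 44.2 = €781.456 thousand.

€781.456 thousand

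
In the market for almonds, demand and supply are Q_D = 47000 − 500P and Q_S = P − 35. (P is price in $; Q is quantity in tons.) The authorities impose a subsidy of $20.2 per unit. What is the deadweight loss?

In inverse form: demand P = 94 − 0.002Q, supply P = 35 + Q.
Competitive equilibrium: 94 − 0.002Q = 35 + Q → Q* = 58.8822, P* = 93.8822.
The subsidy lowers effective supply by 20.2: P = 14.8 + Q.
New quantity: 94 − 0.002Q = 14.8 + Q → Q' = 79.0419.
Overproduction ΔQ = 79.0419 − 58.8822 = 20.1597; wedge = subsidy = 20.2.
DWL = ½ × 20.1597 × 20.2 = $203.61.

$203.61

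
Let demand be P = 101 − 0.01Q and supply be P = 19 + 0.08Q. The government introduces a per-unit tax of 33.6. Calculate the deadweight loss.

6272

Competitive equilibrium: 101 − 0.01Q = 19 + 0.08Q → Q* = 911.1111, P* = 91.8889.
With the tax, the buyer price exceeds the seller price by 33.6: (101 − 0.01Q) − (19 + 0.08Q) = 33.6 → Q' = 537.7778.
ΔQ = 911.1111 − 537.7778 = 373.3333; the wedge equals the tax, 33.6.
DWL = ½ × 373.3333 × 33.6 = 6272.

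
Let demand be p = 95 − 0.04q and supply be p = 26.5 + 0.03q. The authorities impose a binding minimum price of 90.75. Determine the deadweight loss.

26633.06

Competitive equilibrium: 95 − 0.04q = 26.5 + 0.03q → q* = 978.5714, p* = 55.8571.
At the floor p = 90.75, quantity demanded = (95 − 90.75)/0.04 = 106.25.
Sellers' marginal cost at q' = 106.25: 26.5 + 0.03·106.25 = 29.6875.
Δq = 978.5714 − 106.25 = 872.3214; wedge = 90.75 − 29.6875 = 61.0625.
DWL = ½ × 872.3214 × 61.0625 = 26633.06.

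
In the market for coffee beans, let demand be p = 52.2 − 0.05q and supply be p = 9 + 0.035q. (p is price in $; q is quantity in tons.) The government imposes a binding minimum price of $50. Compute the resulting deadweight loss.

Competitive equilibrium: 52.2 − 0.05q = 9 + 0.035q → q* = 508.2353, p* = 26.7882.
At the floor p = 50, quantity demanded = (52.2 − 50)/0.05 = 44.
Sellers' marginal cost at q' = 44: 9 + 0.035·44 = 10.54.
Δq = 508.2353 − 44 = 464.2353; wedge = 50 − 10.54 = 39.46.
DWL = ½ × 464.2353 × 39.46 = $9159.36.

$9159.36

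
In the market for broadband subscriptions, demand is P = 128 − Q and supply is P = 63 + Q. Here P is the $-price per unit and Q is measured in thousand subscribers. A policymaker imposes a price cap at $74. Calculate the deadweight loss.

Competitive equilibrium: 128 − Q = 63 + Q → Q* = 32.5, P* = 95.5.
At the ceiling P = 74, quantity supplied = (74 − 63)/1 = 11.
Willingness to pay at Q' = 11: 128 − 1·11 = 117.
ΔQ = 32.5 − 11 = 21.5; wedge = 117 − 74 = 43.
The triangle = ½ × 21.5 × 43 = $462.25 thousand.

$462.25 thousand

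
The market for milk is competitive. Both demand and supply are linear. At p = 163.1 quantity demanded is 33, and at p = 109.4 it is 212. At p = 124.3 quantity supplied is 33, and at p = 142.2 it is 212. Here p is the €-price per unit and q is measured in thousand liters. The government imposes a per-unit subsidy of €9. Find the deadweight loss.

€101.25 thousand

Demand slope = (109.4 − 163.1)/(212 − 33) = −0.3, so p = 173 − 0.3q.
Supply slope = (142.2 − 124.3)/(212 − 33) = 0.1, so p = 121 + 0.1q.
Competitive equilibrium: 173 − 0.3q = 121 + 0.1q → q* = 130, p* = 134.
The subsidy lowers effective supply by 9: p = 112 + 0.1q.
New quantity: 173 − 0.3q = 112 + 0.1q → q' = 152.5.
Overproduction Δq = 152.5 − 130 = 22.5; wedge = subsidy = 9.
Welfare loss = ½ × 22.5 × 9 = €101.25 thousand.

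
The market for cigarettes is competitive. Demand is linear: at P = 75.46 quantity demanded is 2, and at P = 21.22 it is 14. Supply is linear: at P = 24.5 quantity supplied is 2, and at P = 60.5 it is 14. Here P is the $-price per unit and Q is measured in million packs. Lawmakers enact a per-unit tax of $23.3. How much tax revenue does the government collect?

$132.30 million

Demand slope = (21.22 − 75.46)/(14 − 2) = −4.52, so P = 84.5 − 4.52Q.
Supply slope = (60.5 − 24.5)/(14 − 2) = 3, so P = 18.5 + 3Q.
Competitive equilibrium: 84.5 − 4.52Q = 18.5 + 3Q → Q* = 8.7766, P* = 44.8298.
With the tax, the buyer price exceeds the seller price by 23.3: (84.5 − 4.52Q) − (18.5 + 3Q) = 23.3 → Q' = 5.6782.
Tax revenue = 23.3 × 5.6782 = $132.30 million.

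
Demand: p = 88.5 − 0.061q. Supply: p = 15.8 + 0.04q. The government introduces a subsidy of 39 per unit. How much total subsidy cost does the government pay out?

Competitive equilibrium: 88.5 − 0.061q = 15.8 + 0.04q → q* = 719.802, p* = 44.5921.
The subsidy lowers effective supply by 39: p = 0.04q − 23.2.
New quantity: 88.5 − 0.061q = 0.04q − 23.2 → q' = 1105.9406.
Total subsidy cost = 39 × 1105.9406 = 43131.68.

43131.68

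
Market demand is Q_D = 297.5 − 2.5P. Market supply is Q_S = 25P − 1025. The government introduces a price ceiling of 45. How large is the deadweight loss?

In inverse form: demand P = 119 − 0.4Q, supply P = 41 + 0.04Q.
Competitive equilibrium: 119 − 0.4Q = 41 + 0.04Q → Q* = 177.2727, P* = 48.0909.
At the ceiling P = 45, quantity supplied = (45 − 41)/0.04 = 100.
Willingness to pay at Q' = 100: 119 − 0.4·100 = 79.
ΔQ = 177.2727 − 100 = 77.2727; wedge = 79 − 45 = 34.
The triangle = ½ × 77.2727 × 34 = 1313.64.

1313.64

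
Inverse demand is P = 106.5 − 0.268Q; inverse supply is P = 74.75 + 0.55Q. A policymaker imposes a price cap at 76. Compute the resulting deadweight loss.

546.13

Competitive equilibrium: 106.5 − 0.268Q = 74.75 + 0.55Q → Q* = 38.8142, P* = 96.0978.
At the ceiling P = 76, quantity supplied = (76 − 74.75)/0.55 = 2.2727.
Willingness to pay at Q' = 2.2727: 106.5 − 0.268·2.2727 = 105.8909.
ΔQ = 38.8142 − 2.2727 = 36.5415; wedge = 105.8909 − 76 = 29.8909.
DWL = ½ × 36.5415 × 29.8909 = 546.13.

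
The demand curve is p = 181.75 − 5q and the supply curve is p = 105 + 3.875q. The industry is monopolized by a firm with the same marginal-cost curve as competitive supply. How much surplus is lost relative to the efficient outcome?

43.10

Competitive equilibrium: 181.75 − 5q = 105 + 3.875q → q* = 8.6479, p* = 138.5106.
Marginal revenue: MR = 181.75 − 10q. Set MR = MC: 181.75 − 10q = 105 + 3.875q → q_m = 5.5315.
Price p_m = 181.75 − 5·5.5315 = 154.0925; MC(q_m) = 105 + 3.875·5.5315 = 126.4346.
Competitive q* = 8.6479, so Δq = 3.1164; wedge = 154.0925 − 126.4346 = 27.6579.
Deadweight loss = ½ × 3.1164 × 27.6579 = 43.10.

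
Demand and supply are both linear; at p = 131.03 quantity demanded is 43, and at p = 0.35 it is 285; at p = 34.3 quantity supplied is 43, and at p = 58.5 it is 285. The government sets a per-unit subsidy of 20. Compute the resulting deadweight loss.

312.50

Demand slope = (0.35 − 131.03)/(285 − 43) = −0.54, so p = 154.25 − 0.54q.
Supply slope = (58.5 − 34.3)/(285 − 43) = 0.1, so p = 30 + 0.1q.
Competitive equilibrium: 154.25 − 0.54q = 30 + 0.1q → q* = 194.1406, p* = 49.4141.
The subsidy lowers effective supply by 20: p = 10 + 0.1q.
New quantity: 154.25 − 0.54q = 10 + 0.1q → q' = 225.3906.
Overproduction Δq = 225.3906 − 194.1406 = 31.25; wedge = subsidy = 20.
Deadweight loss = ½ × 31.25 × 20 = 312.50.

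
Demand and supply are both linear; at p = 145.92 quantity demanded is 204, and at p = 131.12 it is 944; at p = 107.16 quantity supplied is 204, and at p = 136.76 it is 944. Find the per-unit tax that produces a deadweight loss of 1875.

15

Demand slope = (131.12 − 145.92)/(944 − 204) = −0.02, so p = 150 − 0.02q.
Supply slope = (136.76 − 107.16)/(944 − 204) = 0.04, so p = 99 + 0.04q.
Competitive equilibrium: 150 − 0.02q = 99 + 0.04q → q* = 850, p* = 133.
A tax t gives Δq = t/0.06 and wedge t, so DWL = t²/0.12.
t²/0.12 = 1875 → t² = 225 → t = 15.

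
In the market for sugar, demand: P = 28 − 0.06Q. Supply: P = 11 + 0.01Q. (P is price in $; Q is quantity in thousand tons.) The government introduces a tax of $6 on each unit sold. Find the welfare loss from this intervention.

$257.14 thousand

Competitive equilibrium: 28 − 0.06Q = 11 + 0.01Q → Q* = 242.8571, P* = 13.4286.
With the tax, the buyer price exceeds the seller price by 6: (28 − 0.06Q) − (11 + 0.01Q) = 6 → Q' = 157.1429.
ΔQ = 242.8571 − 157.1429 = 85.7142; the wedge equals the tax, 6.
DWL = ½ × 85.7142 × 6 = $257.14 thousand.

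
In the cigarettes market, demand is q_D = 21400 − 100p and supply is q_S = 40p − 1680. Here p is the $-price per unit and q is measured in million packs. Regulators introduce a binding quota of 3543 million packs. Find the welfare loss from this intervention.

$32907.43 million

In inverse form: demand p = 214 − 0.01q, supply p = 42 + 0.025q.
Competitive equilibrium: 214 − 0.01q = 42 + 0.025q → q* = 4914.2857, p* = 164.8571.
At q = 3543: demand price = 214 − 0.01·3543 = 178.57; supply price = 42 + 0.025·3543 = 130.575.
Δq = 4914.2857 − 3543 = 1371.2857; wedge = 178.57 − 130.575 = 47.995.
Deadweight loss = ½ × 1371.2857 × 47.995 = $32907.43 million.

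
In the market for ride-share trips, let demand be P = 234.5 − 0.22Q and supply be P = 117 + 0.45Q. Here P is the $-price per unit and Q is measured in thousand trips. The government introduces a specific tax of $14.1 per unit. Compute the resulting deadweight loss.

Competitive equilibrium: 234.5 − 0.22Q = 117 + 0.45Q → Q* = 175.3731, P* = 195.9179.
With the tax, the buyer price exceeds the seller price by 14.1: (234.5 − 0.22Q) − (117 + 0.45Q) = 14.1 → Q' = 154.3284.
ΔQ = 175.3731 − 154.3284 = 21.0447; the wedge equals the tax, 14.1.
DWL = ½ × 21.0447 × 14.1 = $148.37 thousand.

$148.37 thousand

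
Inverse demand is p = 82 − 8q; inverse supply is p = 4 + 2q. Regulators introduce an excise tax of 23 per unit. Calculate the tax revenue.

126.50

Competitive equilibrium: 82 − 8q = 4 + 2q → q* = 7.8, p* = 19.6.
With the tax, the buyer price exceeds the seller price by 23: (82 − 8q) − (4 + 2q) = 23 → q' = 5.5.
Tax revenue = 23 × 5.5 = 126.50.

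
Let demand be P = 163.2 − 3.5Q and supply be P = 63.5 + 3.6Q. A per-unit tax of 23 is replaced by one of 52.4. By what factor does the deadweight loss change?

5.190

Competitive equilibrium: 163.2 − 3.5Q = 63.5 + 3.6Q → Q* = 14.0423, P* = 114.0521.
For a per-unit tax t: ΔQ = t/7.1, so DWL = ½·t·(t/7.1) = t²/14.2.
At t = 23: DWL = 37.254. At t = 52.4: DWL = 193.363.
Ratio = (52.4/23)² = 5.190.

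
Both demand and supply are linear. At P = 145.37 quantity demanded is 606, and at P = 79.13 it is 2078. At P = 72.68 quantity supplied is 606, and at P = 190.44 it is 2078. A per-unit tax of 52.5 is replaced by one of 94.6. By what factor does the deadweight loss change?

3.247

Demand slope = (79.13 − 145.37)/(2078 − 606) = −0.045, so P = 172.64 − 0.045Q.
Supply slope = (190.44 − 72.68)/(2078 − 606) = 0.08, so P = 24.2 + 0.08Q.
Competitive equilibrium: 172.64 − 0.045Q = 24.2 + 0.08Q → Q* = 1187.52, P* = 119.2016.
For a per-unit tax t: ΔQ = t/0.125, so DWL = ½·t·(t/0.125) = t²/0.25.
At t = 52.5: DWL = 11025. At t = 94.6: DWL = 35796.64.
Ratio = (94.6/52.5)² = 3.247.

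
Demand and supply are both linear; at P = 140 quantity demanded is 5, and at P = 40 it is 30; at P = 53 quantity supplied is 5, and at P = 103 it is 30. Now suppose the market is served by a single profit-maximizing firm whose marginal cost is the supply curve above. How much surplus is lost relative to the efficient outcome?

Demand slope = (40 − 140)/(30 − 5) = −4, so P = 160 − 4Q.
Supply slope = (103 − 53)/(30 − 5) = 2, so P = 43 + 2Q.
Competitive equilibrium: 160 − 4Q = 43 + 2Q → Q* = 19.5, P* = 82.
Marginal revenue: MR = 160 − 8Q. Set MR = MC: 160 − 8Q = 43 + 2Q → Q_m = 11.7.
Price P_m = 160 − 4·11.7 = 113.2; MC(Q_m) = 43 + 2·11.7 = 66.4.
Competitive Q* = 19.5, so ΔQ = 7.8; wedge = 113.2 − 66.4 = 46.8.
The triangle = ½ × 7.8 × 46.8 = 182.52.

182.52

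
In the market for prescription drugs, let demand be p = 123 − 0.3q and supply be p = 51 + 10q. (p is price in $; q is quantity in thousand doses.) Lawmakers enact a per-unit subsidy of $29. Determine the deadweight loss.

$40.83 thousand

Competitive equilibrium: 123 − 0.3q = 51 + 10q → q* = 6.99029, p* = 120.90291.
The subsidy lowers effective supply by 29: p = 22 + 10q.
New quantity: 123 − 0.3q = 22 + 10q → q' = 9.80583.
Overproduction Δq = 9.80583 − 6.99029 = 2.81554; wedge = subsidy = 29.
Deadweight loss = ½ × 2.81554 × 29 = $40.83 thousand.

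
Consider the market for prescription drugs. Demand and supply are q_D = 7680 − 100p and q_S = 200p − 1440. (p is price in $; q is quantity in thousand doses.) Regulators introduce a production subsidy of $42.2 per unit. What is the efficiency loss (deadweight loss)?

$59361.33 thousand

In inverse form: demand p = 76.8 − 0.01q, supply p = 7.2 + 0.005q.
Competitive equilibrium: 76.8 − 0.01q = 7.2 + 0.005q → q* = 4640, p* = 30.4.
The subsidy lowers effective supply by 42.2: p = 0.005q − 35.
New quantity: 76.8 − 0.01q = 0.005q − 35 → q' = 7453.3333.
Overproduction Δq = 7453.3333 − 4640 = 2813.3333; wedge = subsidy = 42.2.
Deadweight loss = ½ × 2813.3333 × 42.2 = $59361.33 thousand.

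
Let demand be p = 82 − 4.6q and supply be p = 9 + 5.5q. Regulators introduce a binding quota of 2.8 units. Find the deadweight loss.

Competitive equilibrium: 82 − 4.6q = 9 + 5.5q → q* = 7.2277, p* = 48.7525.
At q = 2.8: demand price = 82 − 4.6·2.8 = 69.12; supply price = 9 + 5.5·2.8 = 24.4.
Δq = 7.2277 − 2.8 = 4.4277; wedge = 69.12 − 24.4 = 44.72.
DWL = ½ × 4.4277 × 44.72 = 99.

99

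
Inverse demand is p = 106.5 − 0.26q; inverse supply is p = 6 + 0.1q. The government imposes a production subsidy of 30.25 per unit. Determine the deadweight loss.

Competitive equilibrium: 106.5 − 0.26q = 6 + 0.1q → q* = 279.1667, p* = 33.9167.
The subsidy lowers effective supply by 30.25: p = 0.1q − 24.25.
New quantity: 106.5 − 0.26q = 0.1q − 24.25 → q' = 363.1944.
Overproduction Δq = 363.1944 − 279.1667 = 84.0277; wedge = subsidy = 30.25.
DWL = ½ × 84.0277 × 30.25 = 1270.92.

1270.92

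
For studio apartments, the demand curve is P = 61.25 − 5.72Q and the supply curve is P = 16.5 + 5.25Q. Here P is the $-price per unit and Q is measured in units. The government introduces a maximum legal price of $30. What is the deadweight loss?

$12.47

Competitive equilibrium: 61.25 − 5.72Q = 16.5 + 5.25Q → Q* = 4.0793, P* = 37.9164.
At the ceiling P = 30, quantity supplied = (30 − 16.5)/5.25 = 2.5714.
Willingness to pay at Q' = 2.5714: 61.25 − 5.72·2.5714 = 46.5416.
ΔQ = 4.0793 − 2.5714 = 1.5079; wedge = 46.5416 − 30 = 16.5416.
Welfare loss = ½ × 1.5079 × 16.5416 = $12.47.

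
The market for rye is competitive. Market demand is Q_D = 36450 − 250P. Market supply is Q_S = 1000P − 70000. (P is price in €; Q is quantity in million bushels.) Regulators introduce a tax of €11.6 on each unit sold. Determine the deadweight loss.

€13456 million

In inverse form: demand P = 145.8 − 0.004Q, supply P = 70 + 0.001Q.
Competitive equilibrium: 145.8 − 0.004Q = 70 + 0.001Q → Q* = 15160, P* = 85.16.
With the tax, the buyer price exceeds the seller price by 11.6: (145.8 − 0.004Q) − (70 + 0.001Q) = 11.6 → Q' = 12840.
ΔQ = 15160 − 12840 = 2320; the wedge equals the tax, 11.6.
Welfare loss = ½ × 2320 × 11.6 = €13456 million.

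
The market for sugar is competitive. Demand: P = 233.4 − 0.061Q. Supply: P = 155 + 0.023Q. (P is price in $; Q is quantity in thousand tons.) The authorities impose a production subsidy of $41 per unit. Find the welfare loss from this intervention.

Competitive equilibrium: 233.4 − 0.061Q = 155 + 0.023Q → Q* = 933.3333, P* = 176.4667.
The subsidy lowers effective supply by 41: P = 114 + 0.023Q.
New quantity: 233.4 − 0.061Q = 114 + 0.023Q → Q' = 1421.4286.
Overproduction ΔQ = 1421.4286 − 933.3333 = 488.0953; wedge = subsidy = 41.
Welfare loss = ½ × 488.0953 × 41 = $10005.95 thousand.

$10005.95 thousand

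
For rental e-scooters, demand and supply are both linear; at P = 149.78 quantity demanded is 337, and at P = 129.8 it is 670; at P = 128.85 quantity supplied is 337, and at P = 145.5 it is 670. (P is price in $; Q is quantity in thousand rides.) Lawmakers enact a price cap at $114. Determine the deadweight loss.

$13058.91 thousand

Demand slope = (129.8 − 149.78)/(670 − 337) = −0.06, so P = 170 − 0.06Q.
Supply slope = (145.5 − 128.85)/(670 − 337) = 0.05, so P = 112 + 0.05Q.
Competitive equilibrium: 170 − 0.06Q = 112 + 0.05Q → Q* = 527.2727, P* = 138.3636.
At the ceiling P = 114, quantity supplied = (114 − 112)/0.05 = 40.
Willingness to pay at Q' = 40: 170 − 0.06·40 = 167.6.
ΔQ = 527.2727 − 40 = 487.2727; wedge = 167.6 − 114 = 53.6.
The triangle = ½ × 487.2727 × 53.6 = $13058.91 thousand.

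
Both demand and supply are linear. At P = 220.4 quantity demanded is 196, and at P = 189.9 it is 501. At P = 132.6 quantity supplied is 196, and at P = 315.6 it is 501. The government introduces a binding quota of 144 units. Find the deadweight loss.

11018.31

Demand slope = (189.9 − 220.4)/(501 − 196) = −0.1, so P = 240 − 0.1Q.
Supply slope = (315.6 − 132.6)/(501 − 196) = 0.6, so P = 15 + 0.6Q.
Competitive equilibrium: 240 − 0.1Q = 15 + 0.6Q → Q* = 321.42857, P* = 207.85714.
At Q = 144: demand price = 240 − 0.1·144 = 225.6; supply price = 15 + 0.6·144 = 101.4.
ΔQ = 321.42857 − 144 = 177.42857; wedge = 225.6 − 101.4 = 124.2.
Deadweight loss = ½ × 177.42857 × 124.2 = 11018.31.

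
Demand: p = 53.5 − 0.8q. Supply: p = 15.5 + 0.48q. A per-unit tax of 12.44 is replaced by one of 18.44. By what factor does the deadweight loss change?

2.197

Competitive equilibrium: 53.5 − 0.8q = 15.5 + 0.48q → q* = 29.6875, p* = 29.75.
For a per-unit tax t: Δq = t/1.28, so DWL = ½·t·(t/1.28) = t²/2.56.
At t = 12.44: DWL = 60.451. At t = 18.44: DWL = 132.826.
Ratio = (18.44/12.44)² = 2.197.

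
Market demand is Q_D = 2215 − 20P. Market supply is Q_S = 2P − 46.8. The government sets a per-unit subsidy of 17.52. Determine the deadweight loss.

In inverse form: demand P = 110.75 − 0.05Q, supply P = 23.4 + 0.5Q.
Competitive equilibrium: 110.75 − 0.05Q = 23.4 + 0.5Q → Q* = 158.8182, P* = 102.8091.
The subsidy lowers effective supply by 17.52: P = 5.88 + 0.5Q.
New quantity: 110.75 − 0.05Q = 5.88 + 0.5Q → Q' = 190.6727.
Overproduction ΔQ = 190.6727 − 158.8182 = 31.8545; wedge = subsidy = 17.52.
The triangle = ½ × 31.8545 × 17.52 = 279.05.

279.05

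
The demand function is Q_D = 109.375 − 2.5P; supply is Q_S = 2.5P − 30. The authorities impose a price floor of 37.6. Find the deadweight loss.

In inverse form: demand P = 43.75 − 0.4Q, supply P = 12 + 0.4Q.
Competitive equilibrium: 43.75 − 0.4Q = 12 + 0.4Q → Q* = 39.6875, P* = 27.875.
At the floor P = 37.6, quantity demanded = (43.75 − 37.6)/0.4 = 15.375.
Sellers' marginal cost at Q' = 15.375: 12 + 0.4·15.375 = 18.15.
ΔQ = 39.6875 − 15.375 = 24.3125; wedge = 37.6 − 18.15 = 19.45.
DWL = ½ × 24.3125 × 19.45 = 236.44.

236.44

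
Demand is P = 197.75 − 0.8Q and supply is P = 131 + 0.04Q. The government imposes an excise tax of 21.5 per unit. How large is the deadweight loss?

Competitive equilibrium: 197.75 − 0.8Q = 131 + 0.04Q → Q* = 79.4643, P* = 134.1786.
With the tax, the buyer price exceeds the seller price by 21.5: (197.75 − 0.8Q) − (131 + 0.04Q) = 21.5 → Q' = 53.869.
ΔQ = 79.4643 − 53.869 = 25.5953; the wedge equals the tax, 21.5.
Deadweight loss = ½ × 25.5953 × 21.5 = 275.15.

275.15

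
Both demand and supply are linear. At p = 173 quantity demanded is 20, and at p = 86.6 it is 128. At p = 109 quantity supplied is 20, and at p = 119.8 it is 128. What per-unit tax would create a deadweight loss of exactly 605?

Demand slope = (86.6 − 173)/(128 − 20) = −0.8, so p = 189 − 0.8q.
Supply slope = (119.8 − 109)/(128 − 20) = 0.1, so p = 107 + 0.1q.
Competitive equilibrium: 189 − 0.8q = 107 + 0.1q → q* = 91.1111, p* = 116.1111.
A tax t gives Δq = t/0.9 and wedge t, so DWL = t²/1.8.
t²/1.8 = 605 → t² = 1089 → t = 33.

33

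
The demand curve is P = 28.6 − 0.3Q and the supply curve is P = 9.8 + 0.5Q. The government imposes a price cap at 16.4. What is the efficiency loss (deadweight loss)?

42.436

Competitive equilibrium: 28.6 − 0.3Q = 9.8 + 0.5Q → Q* = 23.5, P* = 21.55.
At the ceiling P = 16.4, quantity supplied = (16.4 − 9.8)/0.5 = 13.2.
Willingness to pay at Q' = 13.2: 28.6 − 0.3·13.2 = 24.64.
ΔQ = 23.5 − 13.2 = 10.3; wedge = 24.64 − 16.4 = 8.24.
Welfare loss = ½ × 10.3 × 8.24 = 42.436.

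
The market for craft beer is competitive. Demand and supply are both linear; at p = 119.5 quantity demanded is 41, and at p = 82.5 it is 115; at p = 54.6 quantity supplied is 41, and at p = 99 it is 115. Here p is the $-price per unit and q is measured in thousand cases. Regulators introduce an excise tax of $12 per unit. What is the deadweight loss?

Demand slope = (82.5 − 119.5)/(115 − 41) = −0.5, so p = 140 − 0.5q.
Supply slope = (99 − 54.6)/(115 − 41) = 0.6, so p = 30 + 0.6q.
Competitive equilibrium: 140 − 0.5q = 30 + 0.6q → q* = 100, p* = 90.
With the tax, the buyer price exceeds the seller price by 12: (140 − 0.5q) − (30 + 0.6q) = 12 → q' = 89.0909.
Δq = 100 − 89.0909 = 10.9091; the wedge equals the tax, 12.
The triangle = ½ × 10.9091 × 12 = $65.45 thousand.

$65.45 thousand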